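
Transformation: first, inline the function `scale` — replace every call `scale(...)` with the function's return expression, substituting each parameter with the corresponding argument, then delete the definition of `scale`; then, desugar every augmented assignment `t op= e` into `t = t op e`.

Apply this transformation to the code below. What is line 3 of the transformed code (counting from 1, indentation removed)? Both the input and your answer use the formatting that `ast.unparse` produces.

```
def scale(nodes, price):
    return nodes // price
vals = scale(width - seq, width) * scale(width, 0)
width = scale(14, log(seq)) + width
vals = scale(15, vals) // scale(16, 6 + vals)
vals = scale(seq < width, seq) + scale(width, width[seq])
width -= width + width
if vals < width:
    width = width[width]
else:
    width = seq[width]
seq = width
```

Transformed code:
vals = (width - seq) // width * (width // 0)
width = 14 // log(seq) + width
vals = 15 // vals // (16 // (6 + vals))
vals = (seq < width) // seq + width // width[seq]
width = width - (width + width)
if vals < width:
    width = width[width]
else:
    width = seq[width]
seq = width

vals = 15 // vals // (16 // (6 + vals))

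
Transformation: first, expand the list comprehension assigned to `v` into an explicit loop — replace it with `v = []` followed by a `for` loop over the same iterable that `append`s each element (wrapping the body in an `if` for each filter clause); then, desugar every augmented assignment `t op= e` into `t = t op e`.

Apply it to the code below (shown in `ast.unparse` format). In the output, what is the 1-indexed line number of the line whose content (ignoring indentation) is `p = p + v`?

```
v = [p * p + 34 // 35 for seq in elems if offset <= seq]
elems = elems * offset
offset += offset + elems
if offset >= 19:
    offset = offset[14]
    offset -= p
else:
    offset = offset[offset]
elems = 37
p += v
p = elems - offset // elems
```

Transformed code:
v = []
for seq in elems:
    if offset <= seq:
        v.append(p * p + 34 // 35)
elems = elems * offset
offset = offset + (offset + elems)
if offset >= 19:
    offset = offset[14]
    offset = offset - p
else:
    offset = offset[offset]
elems = 37
p = p + v
p = elems - offset // elems

13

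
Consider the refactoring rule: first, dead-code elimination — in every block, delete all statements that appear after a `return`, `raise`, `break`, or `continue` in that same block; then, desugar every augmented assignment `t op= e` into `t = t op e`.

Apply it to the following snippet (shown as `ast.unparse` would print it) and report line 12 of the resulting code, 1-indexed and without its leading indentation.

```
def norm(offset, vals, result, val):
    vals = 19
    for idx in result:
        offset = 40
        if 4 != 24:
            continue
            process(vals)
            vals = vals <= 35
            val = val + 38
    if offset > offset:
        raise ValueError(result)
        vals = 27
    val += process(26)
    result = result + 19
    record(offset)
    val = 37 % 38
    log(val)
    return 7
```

val = 37 % 38

Transformed code:
def norm(offset, vals, result, val):
    vals = 19
    for idx in result:
        offset = 40
        if 4 != 24:
            continue
    if offset > offset:
        raise ValueError(result)
    val = val + process(26)
    result = result + 19
    record(offset)
    val = 37 % 38
    log(val)
    return 7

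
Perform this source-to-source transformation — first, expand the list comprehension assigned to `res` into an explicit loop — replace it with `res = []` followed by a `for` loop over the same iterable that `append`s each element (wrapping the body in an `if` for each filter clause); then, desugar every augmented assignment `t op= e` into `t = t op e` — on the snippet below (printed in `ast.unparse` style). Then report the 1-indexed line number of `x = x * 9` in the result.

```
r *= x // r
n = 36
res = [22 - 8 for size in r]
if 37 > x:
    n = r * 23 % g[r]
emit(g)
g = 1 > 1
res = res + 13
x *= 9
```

11

Transformed code:
r = r * (x // r)
n = 36
res = []
for size in r:
    res.append(22 - 8)
if 37 > x:
    n = r * 23 % g[r]
emit(g)
g = 1 > 1
res = res + 13
x = x * 9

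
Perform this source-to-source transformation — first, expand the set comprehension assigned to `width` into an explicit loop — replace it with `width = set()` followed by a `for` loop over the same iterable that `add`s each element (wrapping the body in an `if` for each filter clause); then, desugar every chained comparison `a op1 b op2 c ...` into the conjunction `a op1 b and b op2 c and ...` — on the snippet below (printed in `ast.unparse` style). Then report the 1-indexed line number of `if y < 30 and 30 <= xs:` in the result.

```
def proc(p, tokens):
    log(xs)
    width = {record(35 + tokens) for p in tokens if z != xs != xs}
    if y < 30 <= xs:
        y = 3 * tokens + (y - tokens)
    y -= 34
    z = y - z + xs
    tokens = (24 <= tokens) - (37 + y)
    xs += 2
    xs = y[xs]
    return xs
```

7

Transformed code:
def proc(p, tokens):
    log(xs)
    width = set()
    for p in tokens:
        if z != xs and xs != xs:
            width.add(record(35 + tokens))
    if y < 30 and 30 <= xs:
        y = 3 * tokens + (y - tokens)
    y -= 34
    z = y - z + xs
    tokens = (24 <= tokens) - (37 + y)
    xs += 2
    xs = y[xs]
    return xs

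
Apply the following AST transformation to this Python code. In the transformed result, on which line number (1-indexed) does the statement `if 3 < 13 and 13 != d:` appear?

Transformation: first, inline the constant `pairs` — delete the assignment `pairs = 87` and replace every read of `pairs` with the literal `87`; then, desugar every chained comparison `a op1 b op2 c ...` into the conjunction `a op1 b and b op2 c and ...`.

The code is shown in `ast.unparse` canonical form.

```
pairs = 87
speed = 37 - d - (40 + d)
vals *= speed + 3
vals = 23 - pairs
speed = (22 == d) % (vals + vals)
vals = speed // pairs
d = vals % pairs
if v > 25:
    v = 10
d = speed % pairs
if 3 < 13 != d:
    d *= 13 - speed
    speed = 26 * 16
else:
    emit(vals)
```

10

Transformed code:
speed = 37 - d - (40 + d)
vals *= speed + 3
vals = 23 - 87
speed = (22 == d) % (vals + vals)
vals = speed // 87
d = vals % 87
if v > 25:
    v = 10
d = speed % 87
if 3 < 13 and 13 != d:
    d *= 13 - speed
    speed = 26 * 16
else:
    emit(vals)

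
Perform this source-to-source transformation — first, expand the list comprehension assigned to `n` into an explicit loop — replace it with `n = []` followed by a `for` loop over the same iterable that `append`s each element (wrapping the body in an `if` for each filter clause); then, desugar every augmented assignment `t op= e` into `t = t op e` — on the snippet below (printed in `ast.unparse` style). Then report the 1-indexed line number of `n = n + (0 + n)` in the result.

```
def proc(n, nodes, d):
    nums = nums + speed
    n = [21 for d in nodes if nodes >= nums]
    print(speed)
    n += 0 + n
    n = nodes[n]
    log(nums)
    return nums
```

8

Transformed code:
def proc(n, nodes, d):
    nums = nums + speed
    n = []
    for d in nodes:
        if nodes >= nums:
            n.append(21)
    print(speed)
    n = n + (0 + n)
    n = nodes[n]
    log(nums)
    return nums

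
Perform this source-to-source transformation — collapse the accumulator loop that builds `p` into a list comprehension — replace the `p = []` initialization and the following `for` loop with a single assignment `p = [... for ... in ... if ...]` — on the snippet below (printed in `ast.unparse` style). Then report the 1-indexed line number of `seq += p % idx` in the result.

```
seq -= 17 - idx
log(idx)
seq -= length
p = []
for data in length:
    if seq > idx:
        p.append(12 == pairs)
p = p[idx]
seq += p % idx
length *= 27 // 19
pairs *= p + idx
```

Transformed code:
seq -= 17 - idx
log(idx)
seq -= length
p = [12 == pairs for data in length if seq > idx]
p = p[idx]
seq += p % idx
length *= 27 // 19
pairs *= p + idx

6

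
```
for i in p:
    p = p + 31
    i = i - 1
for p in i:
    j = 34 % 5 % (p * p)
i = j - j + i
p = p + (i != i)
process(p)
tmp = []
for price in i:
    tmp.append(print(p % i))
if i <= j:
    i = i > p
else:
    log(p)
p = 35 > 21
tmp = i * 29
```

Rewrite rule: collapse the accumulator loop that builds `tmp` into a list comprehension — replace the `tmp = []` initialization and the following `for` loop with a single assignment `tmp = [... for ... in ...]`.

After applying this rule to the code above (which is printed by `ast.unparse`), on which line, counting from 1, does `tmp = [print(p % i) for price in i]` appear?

9

Transformed code:
for i in p:
    p = p + 31
    i = i - 1
for p in i:
    j = 34 % 5 % (p * p)
i = j - j + i
p = p + (i != i)
process(p)
tmp = [print(p % i) for price in i]
if i <= j:
    i = i > p
else:
    log(p)
p = 35 > 21
tmp = i * 29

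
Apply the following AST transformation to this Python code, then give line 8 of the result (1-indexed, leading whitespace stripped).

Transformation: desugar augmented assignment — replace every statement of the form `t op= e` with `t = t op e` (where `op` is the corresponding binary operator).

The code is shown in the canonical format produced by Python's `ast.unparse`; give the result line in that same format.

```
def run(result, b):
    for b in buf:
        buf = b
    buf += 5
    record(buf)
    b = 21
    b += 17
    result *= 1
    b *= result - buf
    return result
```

Transformed code:
def run(result, b):
    for b in buf:
        buf = b
    buf = buf + 5
    record(buf)
    b = 21
    b = b + 17
    result = result * 1
    b = b * (result - buf)
    return result

result = result * 1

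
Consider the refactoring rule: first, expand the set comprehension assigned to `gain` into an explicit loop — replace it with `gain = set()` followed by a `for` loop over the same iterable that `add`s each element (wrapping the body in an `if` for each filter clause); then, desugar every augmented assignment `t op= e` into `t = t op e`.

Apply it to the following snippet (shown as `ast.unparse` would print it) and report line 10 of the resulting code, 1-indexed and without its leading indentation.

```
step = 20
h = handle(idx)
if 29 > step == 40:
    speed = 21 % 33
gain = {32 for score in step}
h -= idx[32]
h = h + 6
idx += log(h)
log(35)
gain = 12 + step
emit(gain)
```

idx = idx + log(h)

Transformed code:
step = 20
h = handle(idx)
if 29 > step == 40:
    speed = 21 % 33
gain = set()
for score in step:
    gain.add(32)
h = h - idx[32]
h = h + 6
idx = idx + log(h)
log(35)
gain = 12 + step
emit(gain)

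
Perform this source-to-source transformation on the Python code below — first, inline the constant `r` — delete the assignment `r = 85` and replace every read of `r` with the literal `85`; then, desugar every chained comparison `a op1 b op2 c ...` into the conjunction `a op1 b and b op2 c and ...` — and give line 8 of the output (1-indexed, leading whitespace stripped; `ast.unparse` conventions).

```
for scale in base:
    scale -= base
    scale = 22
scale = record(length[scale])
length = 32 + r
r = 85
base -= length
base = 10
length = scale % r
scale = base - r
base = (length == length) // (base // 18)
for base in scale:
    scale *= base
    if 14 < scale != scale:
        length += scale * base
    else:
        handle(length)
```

length = scale % 85

Transformed code:
for scale in base:
    scale -= base
    scale = 22
scale = record(length[scale])
length = 32 + 85
base -= length
base = 10
length = scale % 85
scale = base - 85
base = (length == length) // (base // 18)
for base in scale:
    scale *= base
    if 14 < scale and scale != scale:
        length += scale * base
    else:
        handle(length)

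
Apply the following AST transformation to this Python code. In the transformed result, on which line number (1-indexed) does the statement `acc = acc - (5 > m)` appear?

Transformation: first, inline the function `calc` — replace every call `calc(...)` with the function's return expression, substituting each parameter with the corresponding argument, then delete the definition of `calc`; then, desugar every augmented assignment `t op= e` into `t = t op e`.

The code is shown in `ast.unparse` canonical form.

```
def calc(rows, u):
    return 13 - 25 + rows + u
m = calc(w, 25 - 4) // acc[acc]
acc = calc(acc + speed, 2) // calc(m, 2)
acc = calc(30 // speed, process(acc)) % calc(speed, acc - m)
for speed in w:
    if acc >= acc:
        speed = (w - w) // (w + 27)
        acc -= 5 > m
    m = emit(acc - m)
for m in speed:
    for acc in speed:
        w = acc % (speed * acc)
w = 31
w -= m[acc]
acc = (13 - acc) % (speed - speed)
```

7

Transformed code:
m = (13 - 25 + w + (25 - 4)) // acc[acc]
acc = (13 - 25 + (acc + speed) + 2) // (13 - 25 + m + 2)
acc = (13 - 25 + 30 // speed + process(acc)) % (13 - 25 + speed + (acc - m))
for speed in w:
    if acc >= acc:
        speed = (w - w) // (w + 27)
        acc = acc - (5 > m)
    m = emit(acc - m)
for m in speed:
    for acc in speed:
        w = acc % (speed * acc)
w = 31
w = w - m[acc]
acc = (13 - acc) % (speed - speed)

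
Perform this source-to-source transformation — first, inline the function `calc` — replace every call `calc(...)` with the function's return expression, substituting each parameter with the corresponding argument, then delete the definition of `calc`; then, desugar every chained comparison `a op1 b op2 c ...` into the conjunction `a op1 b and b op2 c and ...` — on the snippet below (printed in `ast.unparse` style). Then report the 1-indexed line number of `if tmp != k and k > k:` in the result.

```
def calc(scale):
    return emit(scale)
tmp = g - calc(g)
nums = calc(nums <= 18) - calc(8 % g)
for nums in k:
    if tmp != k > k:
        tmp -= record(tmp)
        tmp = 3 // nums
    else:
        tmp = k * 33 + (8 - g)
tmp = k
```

Transformed code:
tmp = g - emit(g)
nums = emit(nums <= 18) - emit(8 % g)
for nums in k:
    if tmp != k and k > k:
        tmp -= record(tmp)
        tmp = 3 // nums
    else:
        tmp = k * 33 + (8 - g)
tmp = k

4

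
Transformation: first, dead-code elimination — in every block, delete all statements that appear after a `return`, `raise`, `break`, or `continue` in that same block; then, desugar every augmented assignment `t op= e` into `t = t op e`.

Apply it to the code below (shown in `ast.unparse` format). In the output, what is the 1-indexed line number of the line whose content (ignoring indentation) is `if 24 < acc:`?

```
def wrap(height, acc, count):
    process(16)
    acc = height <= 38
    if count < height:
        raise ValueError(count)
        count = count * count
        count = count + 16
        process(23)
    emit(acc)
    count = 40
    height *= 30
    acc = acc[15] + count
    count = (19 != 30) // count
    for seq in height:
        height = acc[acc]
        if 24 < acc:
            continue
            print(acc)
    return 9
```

Transformed code:
def wrap(height, acc, count):
    process(16)
    acc = height <= 38
    if count < height:
        raise ValueError(count)
    emit(acc)
    count = 40
    height = height * 30
    acc = acc[15] + count
    count = (19 != 30) // count
    for seq in height:
        height = acc[acc]
        if 24 < acc:
            continue
    return 9

13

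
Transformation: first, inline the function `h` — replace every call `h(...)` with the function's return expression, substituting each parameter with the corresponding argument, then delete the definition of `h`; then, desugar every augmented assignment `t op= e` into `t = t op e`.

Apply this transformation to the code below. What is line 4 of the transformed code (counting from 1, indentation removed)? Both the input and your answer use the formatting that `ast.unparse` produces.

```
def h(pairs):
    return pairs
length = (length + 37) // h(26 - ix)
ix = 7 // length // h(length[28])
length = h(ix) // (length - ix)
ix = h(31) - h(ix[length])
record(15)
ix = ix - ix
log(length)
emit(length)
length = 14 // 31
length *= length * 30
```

ix = 31 - ix[length]

Transformed code:
length = (length + 37) // (26 - ix)
ix = 7 // length // length[28]
length = ix // (length - ix)
ix = 31 - ix[length]
record(15)
ix = ix - ix
log(length)
emit(length)
length = 14 // 31
length = length * (length * 30)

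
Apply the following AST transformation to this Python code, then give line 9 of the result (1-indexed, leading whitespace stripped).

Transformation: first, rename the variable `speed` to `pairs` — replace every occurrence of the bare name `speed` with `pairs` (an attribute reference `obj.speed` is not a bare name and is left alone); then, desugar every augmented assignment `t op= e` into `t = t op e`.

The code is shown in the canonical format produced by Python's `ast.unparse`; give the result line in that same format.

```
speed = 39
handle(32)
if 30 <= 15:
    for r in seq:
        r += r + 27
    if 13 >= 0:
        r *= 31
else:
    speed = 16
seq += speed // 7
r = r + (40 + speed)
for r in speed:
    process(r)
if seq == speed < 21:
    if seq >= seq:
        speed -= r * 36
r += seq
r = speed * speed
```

Transformed code:
pairs = 39
handle(32)
if 30 <= 15:
    for r in seq:
        r = r + (r + 27)
    if 13 >= 0:
        r = r * 31
else:
    pairs = 16
seq = seq + pairs // 7
r = r + (40 + pairs)
for r in pairs:
    process(r)
if seq == pairs < 21:
    if seq >= seq:
        pairs = pairs - r * 36
r = r + seq
r = pairs * pairs

pairs = 16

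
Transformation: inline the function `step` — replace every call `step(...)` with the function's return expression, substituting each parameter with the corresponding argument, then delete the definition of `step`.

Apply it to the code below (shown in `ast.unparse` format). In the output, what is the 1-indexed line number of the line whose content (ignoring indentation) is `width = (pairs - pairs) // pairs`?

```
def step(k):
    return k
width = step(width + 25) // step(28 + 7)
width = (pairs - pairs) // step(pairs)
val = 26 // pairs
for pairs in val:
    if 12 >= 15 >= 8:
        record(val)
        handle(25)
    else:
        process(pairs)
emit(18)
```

Transformed code:
width = (width + 25) // (28 + 7)
width = (pairs - pairs) // pairs
val = 26 // pairs
for pairs in val:
    if 12 >= 15 >= 8:
        record(val)
        handle(25)
    else:
        process(pairs)
emit(18)

2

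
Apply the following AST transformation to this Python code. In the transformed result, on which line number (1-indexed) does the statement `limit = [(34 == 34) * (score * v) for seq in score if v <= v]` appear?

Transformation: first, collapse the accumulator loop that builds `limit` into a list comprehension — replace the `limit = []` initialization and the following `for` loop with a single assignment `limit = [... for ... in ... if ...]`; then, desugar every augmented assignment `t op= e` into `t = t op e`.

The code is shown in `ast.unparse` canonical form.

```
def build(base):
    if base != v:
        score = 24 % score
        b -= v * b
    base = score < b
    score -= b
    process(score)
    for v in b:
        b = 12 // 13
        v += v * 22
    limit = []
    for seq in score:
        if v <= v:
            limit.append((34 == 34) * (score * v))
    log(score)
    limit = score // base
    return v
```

Transformed code:
def build(base):
    if base != v:
        score = 24 % score
        b = b - v * b
    base = score < b
    score = score - b
    process(score)
    for v in b:
        b = 12 // 13
        v = v + v * 22
    limit = [(34 == 34) * (score * v) for seq in score if v <= v]
    log(score)
    limit = score // base
    return v

11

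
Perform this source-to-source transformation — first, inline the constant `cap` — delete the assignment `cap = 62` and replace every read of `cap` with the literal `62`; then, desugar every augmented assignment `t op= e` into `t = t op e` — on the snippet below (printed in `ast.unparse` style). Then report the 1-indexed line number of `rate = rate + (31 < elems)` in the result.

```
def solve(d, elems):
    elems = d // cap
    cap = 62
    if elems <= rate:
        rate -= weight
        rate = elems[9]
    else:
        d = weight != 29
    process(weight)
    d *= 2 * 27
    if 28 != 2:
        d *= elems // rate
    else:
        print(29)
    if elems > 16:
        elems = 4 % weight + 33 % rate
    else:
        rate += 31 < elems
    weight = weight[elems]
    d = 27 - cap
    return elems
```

Transformed code:
def solve(d, elems):
    elems = d // 62
    if elems <= rate:
        rate = rate - weight
        rate = elems[9]
    else:
        d = weight != 29
    process(weight)
    d = d * (2 * 27)
    if 28 != 2:
        d = d * (elems // rate)
    else:
        print(29)
    if elems > 16:
        elems = 4 % weight + 33 % rate
    else:
        rate = rate + (31 < elems)
    weight = weight[elems]
    d = 27 - 62
    return elems

17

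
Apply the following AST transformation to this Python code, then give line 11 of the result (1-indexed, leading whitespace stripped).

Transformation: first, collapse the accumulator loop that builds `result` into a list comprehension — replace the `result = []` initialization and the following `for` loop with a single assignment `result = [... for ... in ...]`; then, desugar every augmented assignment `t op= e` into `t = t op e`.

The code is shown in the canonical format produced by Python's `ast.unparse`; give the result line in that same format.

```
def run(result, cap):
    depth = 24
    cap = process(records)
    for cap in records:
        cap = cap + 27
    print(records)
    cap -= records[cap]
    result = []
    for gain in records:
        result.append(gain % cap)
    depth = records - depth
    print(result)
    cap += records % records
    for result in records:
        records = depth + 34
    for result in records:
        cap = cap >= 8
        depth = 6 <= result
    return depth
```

Transformed code:
def run(result, cap):
    depth = 24
    cap = process(records)
    for cap in records:
        cap = cap + 27
    print(records)
    cap = cap - records[cap]
    result = [gain % cap for gain in records]
    depth = records - depth
    print(result)
    cap = cap + records % records
    for result in records:
        records = depth + 34
    for result in records:
        cap = cap >= 8
        depth = 6 <= result
    return depth

cap = cap + records % records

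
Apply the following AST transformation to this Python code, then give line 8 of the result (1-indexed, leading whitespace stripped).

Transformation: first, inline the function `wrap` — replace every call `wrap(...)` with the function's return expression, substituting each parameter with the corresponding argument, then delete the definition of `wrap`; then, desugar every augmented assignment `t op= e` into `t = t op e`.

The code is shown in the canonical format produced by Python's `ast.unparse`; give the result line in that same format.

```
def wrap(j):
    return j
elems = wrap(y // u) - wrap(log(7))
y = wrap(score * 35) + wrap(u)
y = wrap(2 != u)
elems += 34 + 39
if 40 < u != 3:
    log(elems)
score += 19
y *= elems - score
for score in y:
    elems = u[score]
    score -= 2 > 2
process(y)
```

Transformed code:
elems = y // u - log(7)
y = score * 35 + u
y = 2 != u
elems = elems + (34 + 39)
if 40 < u != 3:
    log(elems)
score = score + 19
y = y * (elems - score)
for score in y:
    elems = u[score]
    score = score - (2 > 2)
process(y)

y = y * (elems - score)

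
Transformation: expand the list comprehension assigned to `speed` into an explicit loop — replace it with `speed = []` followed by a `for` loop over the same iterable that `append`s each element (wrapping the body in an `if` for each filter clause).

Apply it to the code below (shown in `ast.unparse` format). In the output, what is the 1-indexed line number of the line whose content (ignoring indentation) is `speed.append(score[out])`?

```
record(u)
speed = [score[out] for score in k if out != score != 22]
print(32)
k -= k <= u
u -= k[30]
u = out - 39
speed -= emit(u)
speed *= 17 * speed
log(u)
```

5

Transformed code:
record(u)
speed = []
for score in k:
    if out != score != 22:
        speed.append(score[out])
print(32)
k -= k <= u
u -= k[30]
u = out - 39
speed -= emit(u)
speed *= 17 * speed
log(u)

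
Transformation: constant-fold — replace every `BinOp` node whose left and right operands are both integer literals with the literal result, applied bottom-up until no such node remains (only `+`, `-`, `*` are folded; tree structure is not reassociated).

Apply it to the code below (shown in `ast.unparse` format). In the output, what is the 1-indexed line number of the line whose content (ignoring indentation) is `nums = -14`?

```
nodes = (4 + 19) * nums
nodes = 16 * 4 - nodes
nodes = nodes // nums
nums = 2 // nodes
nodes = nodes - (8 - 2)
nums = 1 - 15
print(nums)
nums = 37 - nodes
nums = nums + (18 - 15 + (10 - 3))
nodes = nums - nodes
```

Transformed code:
nodes = 23 * nums
nodes = 64 - nodes
nodes = nodes // nums
nums = 2 // nodes
nodes = nodes - 6
nums = -14
print(nums)
nums = 37 - nodes
nums = nums + 10
nodes = nums - nodes

6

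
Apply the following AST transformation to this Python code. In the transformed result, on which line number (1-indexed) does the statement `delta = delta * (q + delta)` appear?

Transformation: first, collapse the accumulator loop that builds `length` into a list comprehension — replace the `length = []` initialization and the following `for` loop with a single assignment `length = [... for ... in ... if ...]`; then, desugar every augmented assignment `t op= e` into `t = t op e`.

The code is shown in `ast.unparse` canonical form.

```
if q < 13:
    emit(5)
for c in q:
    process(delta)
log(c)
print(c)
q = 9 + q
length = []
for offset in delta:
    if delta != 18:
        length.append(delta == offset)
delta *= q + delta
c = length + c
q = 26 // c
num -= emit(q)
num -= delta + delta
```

9

Transformed code:
if q < 13:
    emit(5)
for c in q:
    process(delta)
log(c)
print(c)
q = 9 + q
length = [delta == offset for offset in delta if delta != 18]
delta = delta * (q + delta)
c = length + c
q = 26 // c
num = num - emit(q)
num = num - (delta + delta)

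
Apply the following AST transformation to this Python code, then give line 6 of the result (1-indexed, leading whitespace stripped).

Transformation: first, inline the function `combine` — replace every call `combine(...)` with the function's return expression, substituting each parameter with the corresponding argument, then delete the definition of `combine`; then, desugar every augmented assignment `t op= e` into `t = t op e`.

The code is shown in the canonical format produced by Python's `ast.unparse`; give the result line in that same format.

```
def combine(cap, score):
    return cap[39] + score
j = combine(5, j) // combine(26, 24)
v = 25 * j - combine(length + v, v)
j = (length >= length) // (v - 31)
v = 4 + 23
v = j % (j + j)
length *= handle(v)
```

length = length * handle(v)

Transformed code:
j = (5[39] + j) // (26[39] + 24)
v = 25 * j - ((length + v)[39] + v)
j = (length >= length) // (v - 31)
v = 4 + 23
v = j % (j + j)
length = length * handle(v)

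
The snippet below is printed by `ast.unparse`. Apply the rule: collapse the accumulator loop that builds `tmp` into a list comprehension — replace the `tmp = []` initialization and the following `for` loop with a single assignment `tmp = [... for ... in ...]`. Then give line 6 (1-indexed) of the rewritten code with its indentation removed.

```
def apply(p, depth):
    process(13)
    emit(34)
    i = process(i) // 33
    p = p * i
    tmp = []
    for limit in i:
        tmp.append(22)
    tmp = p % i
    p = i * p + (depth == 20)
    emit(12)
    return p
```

tmp = [22 for limit in i]

Transformed code:
def apply(p, depth):
    process(13)
    emit(34)
    i = process(i) // 33
    p = p * i
    tmp = [22 for limit in i]
    tmp = p % i
    p = i * p + (depth == 20)
    emit(12)
    return p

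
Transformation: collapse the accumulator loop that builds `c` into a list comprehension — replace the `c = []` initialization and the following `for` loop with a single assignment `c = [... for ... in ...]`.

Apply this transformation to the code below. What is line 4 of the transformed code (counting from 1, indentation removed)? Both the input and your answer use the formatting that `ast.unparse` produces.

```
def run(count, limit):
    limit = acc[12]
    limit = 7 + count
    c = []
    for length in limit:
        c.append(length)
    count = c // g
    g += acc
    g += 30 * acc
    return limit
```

Transformed code:
def run(count, limit):
    limit = acc[12]
    limit = 7 + count
    c = [length for length in limit]
    count = c // g
    g += acc
    g += 30 * acc
    return limit

c = [length for length in limit]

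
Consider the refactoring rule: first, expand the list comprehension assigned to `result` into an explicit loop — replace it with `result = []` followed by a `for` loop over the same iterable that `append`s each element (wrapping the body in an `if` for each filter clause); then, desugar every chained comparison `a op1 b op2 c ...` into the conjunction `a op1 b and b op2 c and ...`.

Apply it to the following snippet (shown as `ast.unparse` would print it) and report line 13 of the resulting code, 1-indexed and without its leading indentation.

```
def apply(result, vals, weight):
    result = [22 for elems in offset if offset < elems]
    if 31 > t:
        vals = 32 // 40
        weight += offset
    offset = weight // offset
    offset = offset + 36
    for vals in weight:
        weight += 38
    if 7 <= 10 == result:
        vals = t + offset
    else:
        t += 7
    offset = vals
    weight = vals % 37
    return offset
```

Transformed code:
def apply(result, vals, weight):
    result = []
    for elems in offset:
        if offset < elems:
            result.append(22)
    if 31 > t:
        vals = 32 // 40
        weight += offset
    offset = weight // offset
    offset = offset + 36
    for vals in weight:
        weight += 38
    if 7 <= 10 and 10 == result:
        vals = t + offset
    else:
        t += 7
    offset = vals
    weight = vals % 37
    return offset

if 7 <= 10 and 10 == result:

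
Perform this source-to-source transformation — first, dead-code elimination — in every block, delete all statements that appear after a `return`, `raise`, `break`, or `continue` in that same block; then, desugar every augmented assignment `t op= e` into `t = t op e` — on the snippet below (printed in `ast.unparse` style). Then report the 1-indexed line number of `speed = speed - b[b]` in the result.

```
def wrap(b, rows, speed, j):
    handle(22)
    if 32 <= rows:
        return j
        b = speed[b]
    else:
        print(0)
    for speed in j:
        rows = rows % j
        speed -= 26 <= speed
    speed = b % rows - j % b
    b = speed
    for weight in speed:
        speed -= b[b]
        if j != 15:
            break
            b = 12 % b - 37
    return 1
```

Transformed code:
def wrap(b, rows, speed, j):
    handle(22)
    if 32 <= rows:
        return j
    else:
        print(0)
    for speed in j:
        rows = rows % j
        speed = speed - (26 <= speed)
    speed = b % rows - j % b
    b = speed
    for weight in speed:
        speed = speed - b[b]
        if j != 15:
            break
    return 1

13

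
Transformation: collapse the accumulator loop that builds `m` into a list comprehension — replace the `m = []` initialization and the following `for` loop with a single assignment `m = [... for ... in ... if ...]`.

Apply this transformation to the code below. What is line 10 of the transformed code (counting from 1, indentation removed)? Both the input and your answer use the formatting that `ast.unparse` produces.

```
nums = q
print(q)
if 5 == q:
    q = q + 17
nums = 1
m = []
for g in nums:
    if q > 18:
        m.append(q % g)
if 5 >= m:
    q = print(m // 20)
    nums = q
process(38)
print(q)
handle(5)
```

Transformed code:
nums = q
print(q)
if 5 == q:
    q = q + 17
nums = 1
m = [q % g for g in nums if q > 18]
if 5 >= m:
    q = print(m // 20)
    nums = q
process(38)
print(q)
handle(5)

process(38)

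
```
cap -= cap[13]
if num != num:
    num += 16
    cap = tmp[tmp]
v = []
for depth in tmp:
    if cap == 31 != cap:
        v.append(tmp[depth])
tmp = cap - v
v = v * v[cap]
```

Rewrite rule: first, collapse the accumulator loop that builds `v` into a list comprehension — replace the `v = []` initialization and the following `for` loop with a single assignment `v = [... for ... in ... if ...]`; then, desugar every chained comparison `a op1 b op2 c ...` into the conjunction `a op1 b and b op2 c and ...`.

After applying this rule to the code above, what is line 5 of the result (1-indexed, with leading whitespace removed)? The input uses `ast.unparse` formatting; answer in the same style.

v = [tmp[depth] for depth in tmp if cap == 31 and 31 != cap]

Transformed code:
cap -= cap[13]
if num != num:
    num += 16
    cap = tmp[tmp]
v = [tmp[depth] for depth in tmp if cap == 31 and 31 != cap]
tmp = cap - v
v = v * v[cap]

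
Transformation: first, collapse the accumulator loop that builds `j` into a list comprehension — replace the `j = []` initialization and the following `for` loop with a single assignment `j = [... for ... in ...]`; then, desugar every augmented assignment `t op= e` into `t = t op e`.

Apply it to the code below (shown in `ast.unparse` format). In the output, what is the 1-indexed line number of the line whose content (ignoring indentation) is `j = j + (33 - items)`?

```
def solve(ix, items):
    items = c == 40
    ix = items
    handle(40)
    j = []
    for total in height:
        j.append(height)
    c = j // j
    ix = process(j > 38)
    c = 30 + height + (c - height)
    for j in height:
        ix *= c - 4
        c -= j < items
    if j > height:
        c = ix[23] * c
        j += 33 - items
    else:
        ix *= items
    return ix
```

Transformed code:
def solve(ix, items):
    items = c == 40
    ix = items
    handle(40)
    j = [height for total in height]
    c = j // j
    ix = process(j > 38)
    c = 30 + height + (c - height)
    for j in height:
        ix = ix * (c - 4)
        c = c - (j < items)
    if j > height:
        c = ix[23] * c
        j = j + (33 - items)
    else:
        ix = ix * items
    return ix

14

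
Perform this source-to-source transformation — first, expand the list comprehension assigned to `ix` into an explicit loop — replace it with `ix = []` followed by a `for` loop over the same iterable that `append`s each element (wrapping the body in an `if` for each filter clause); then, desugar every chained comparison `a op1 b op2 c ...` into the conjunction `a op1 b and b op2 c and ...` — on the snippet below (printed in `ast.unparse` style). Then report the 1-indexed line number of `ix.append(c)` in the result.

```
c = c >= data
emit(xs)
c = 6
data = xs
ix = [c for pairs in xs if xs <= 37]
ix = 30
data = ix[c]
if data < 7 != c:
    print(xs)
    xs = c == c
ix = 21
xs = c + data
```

Transformed code:
c = c >= data
emit(xs)
c = 6
data = xs
ix = []
for pairs in xs:
    if xs <= 37:
        ix.append(c)
ix = 30
data = ix[c]
if data < 7 and 7 != c:
    print(xs)
    xs = c == c
ix = 21
xs = c + data

8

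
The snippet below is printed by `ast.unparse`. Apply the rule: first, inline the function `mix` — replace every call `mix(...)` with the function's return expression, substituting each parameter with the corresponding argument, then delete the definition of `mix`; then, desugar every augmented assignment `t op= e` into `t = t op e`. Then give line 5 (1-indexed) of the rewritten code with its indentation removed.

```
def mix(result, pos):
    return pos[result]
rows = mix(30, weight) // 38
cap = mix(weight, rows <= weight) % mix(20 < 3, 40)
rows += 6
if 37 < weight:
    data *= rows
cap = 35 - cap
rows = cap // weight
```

data = data * rows

Transformed code:
rows = weight[30] // 38
cap = (rows <= weight)[weight] % 40[20 < 3]
rows = rows + 6
if 37 < weight:
    data = data * rows
cap = 35 - cap
rows = cap // weight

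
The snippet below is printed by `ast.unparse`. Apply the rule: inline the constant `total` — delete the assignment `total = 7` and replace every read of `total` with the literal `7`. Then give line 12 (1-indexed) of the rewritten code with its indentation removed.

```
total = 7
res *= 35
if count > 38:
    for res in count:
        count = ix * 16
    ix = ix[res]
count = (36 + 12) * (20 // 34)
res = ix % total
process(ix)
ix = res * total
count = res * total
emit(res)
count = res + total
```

count = res + 7

Transformed code:
res *= 35
if count > 38:
    for res in count:
        count = ix * 16
    ix = ix[res]
count = (36 + 12) * (20 // 34)
res = ix % 7
process(ix)
ix = res * 7
count = res * 7
emit(res)
count = res + 7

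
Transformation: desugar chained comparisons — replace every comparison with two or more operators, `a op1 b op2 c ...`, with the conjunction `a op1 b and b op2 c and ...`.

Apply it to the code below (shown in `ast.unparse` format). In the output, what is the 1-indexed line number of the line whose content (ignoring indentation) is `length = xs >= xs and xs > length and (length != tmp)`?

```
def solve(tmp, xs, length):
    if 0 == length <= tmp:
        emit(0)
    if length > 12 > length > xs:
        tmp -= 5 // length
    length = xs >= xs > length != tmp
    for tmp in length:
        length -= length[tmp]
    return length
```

6

Transformed code:
def solve(tmp, xs, length):
    if 0 == length and length <= tmp:
        emit(0)
    if length > 12 and 12 > length and (length > xs):
        tmp -= 5 // length
    length = xs >= xs and xs > length and (length != tmp)
    for tmp in length:
        length -= length[tmp]
    return length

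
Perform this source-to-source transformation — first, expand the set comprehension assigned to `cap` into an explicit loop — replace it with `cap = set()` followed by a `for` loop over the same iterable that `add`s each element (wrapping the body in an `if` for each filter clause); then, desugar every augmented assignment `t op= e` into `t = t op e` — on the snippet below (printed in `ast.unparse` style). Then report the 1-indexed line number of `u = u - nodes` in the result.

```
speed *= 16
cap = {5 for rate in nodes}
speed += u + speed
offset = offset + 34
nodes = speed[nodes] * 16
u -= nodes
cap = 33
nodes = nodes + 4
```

Transformed code:
speed = speed * 16
cap = set()
for rate in nodes:
    cap.add(5)
speed = speed + (u + speed)
offset = offset + 34
nodes = speed[nodes] * 16
u = u - nodes
cap = 33
nodes = nodes + 4

8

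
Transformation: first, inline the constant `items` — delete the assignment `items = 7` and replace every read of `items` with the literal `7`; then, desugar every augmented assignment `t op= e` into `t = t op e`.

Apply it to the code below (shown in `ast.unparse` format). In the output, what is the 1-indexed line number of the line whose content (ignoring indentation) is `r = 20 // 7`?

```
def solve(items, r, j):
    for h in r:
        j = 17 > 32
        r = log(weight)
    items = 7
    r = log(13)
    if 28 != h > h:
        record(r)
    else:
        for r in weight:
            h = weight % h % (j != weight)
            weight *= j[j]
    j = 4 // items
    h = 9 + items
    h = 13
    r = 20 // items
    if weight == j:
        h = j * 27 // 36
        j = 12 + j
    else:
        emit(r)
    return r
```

Transformed code:
def solve(items, r, j):
    for h in r:
        j = 17 > 32
        r = log(weight)
    r = log(13)
    if 28 != h > h:
        record(r)
    else:
        for r in weight:
            h = weight % h % (j != weight)
            weight = weight * j[j]
    j = 4 // 7
    h = 9 + 7
    h = 13
    r = 20 // 7
    if weight == j:
        h = j * 27 // 36
        j = 12 + j
    else:
        emit(r)
    return r

15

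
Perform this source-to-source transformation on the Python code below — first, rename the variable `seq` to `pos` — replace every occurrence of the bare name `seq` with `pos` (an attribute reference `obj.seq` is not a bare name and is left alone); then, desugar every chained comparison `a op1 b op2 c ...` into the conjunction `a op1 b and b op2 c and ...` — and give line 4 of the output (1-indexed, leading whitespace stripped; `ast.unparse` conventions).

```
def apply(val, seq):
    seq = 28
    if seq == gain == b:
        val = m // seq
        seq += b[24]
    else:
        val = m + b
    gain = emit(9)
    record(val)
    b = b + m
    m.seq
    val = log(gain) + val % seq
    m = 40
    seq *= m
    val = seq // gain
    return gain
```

val = m // pos

Transformed code:
def apply(val, pos):
    pos = 28
    if pos == gain and gain == b:
        val = m // pos
        pos += b[24]
    else:
        val = m + b
    gain = emit(9)
    record(val)
    b = b + m
    m.seq
    val = log(gain) + val % pos
    m = 40
    pos *= m
    val = pos // gain
    return gain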